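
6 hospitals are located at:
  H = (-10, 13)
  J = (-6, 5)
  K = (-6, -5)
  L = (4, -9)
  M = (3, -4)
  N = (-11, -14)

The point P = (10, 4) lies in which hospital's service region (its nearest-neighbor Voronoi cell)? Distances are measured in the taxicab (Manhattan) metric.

M

d(P,H) = |10−(-10)| + |4−13| = 20 + 9 = 29
d(P,J) = |10−(-6)| + |4−5| = 16 + 1 = 17
d(P,K) = |10−(-6)| + |4−(-5)| = 16 + 9 = 25
d(P,L) = |10−4| + |4−(-9)| = 6 + 13 = 19
d(P,M) = |10−3| + |4−(-4)| = 7 + 8 = 15
d(P,N) = |10−(-11)| + |4−(-14)| = 21 + 18 = 39
M is nearest.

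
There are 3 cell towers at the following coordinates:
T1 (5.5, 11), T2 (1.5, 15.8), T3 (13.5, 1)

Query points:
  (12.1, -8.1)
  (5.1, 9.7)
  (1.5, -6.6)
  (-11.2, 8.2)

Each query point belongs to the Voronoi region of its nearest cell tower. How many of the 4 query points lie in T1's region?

(12.1, -8.1) — d² to each: T1:408.37, T2:683.57, T3:84.77 → nearest is T3
(5.1, 9.7) — d² to each: T1:1.85, T2:50.17, T3:146.25 → nearest is T1
(1.5, -6.6) — d² to each: T1:325.76, T2:501.76, T3:201.76 → nearest is T3
(-11.2, 8.2) — d² to each: T1:286.73, T2:219.05, T3:661.93 → nearest is T2
1 of the 4 points has T1 as nearest.

1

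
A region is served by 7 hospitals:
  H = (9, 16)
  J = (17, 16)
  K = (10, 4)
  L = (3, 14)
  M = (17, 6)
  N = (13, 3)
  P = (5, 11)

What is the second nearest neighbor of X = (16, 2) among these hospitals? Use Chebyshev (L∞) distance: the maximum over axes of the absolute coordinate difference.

d(X,H) = max(7, 14) = 14
d(X,J) = max(1, 14) = 14
d(X,K) = max(6, 2) = 6
d(X,L) = max(13, 12) = 13
d(X,M) = max(1, 4) = 4
d(X,N) = max(3, 1) = 3
d(X,P) = max(11, 9) = 11
Sorted ascending: N, M, K, … — the second-nearest is M.

M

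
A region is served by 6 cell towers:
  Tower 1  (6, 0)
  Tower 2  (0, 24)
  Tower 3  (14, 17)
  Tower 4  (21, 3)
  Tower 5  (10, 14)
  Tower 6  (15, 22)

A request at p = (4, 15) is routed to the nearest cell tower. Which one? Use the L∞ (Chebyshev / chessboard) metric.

Tower 5

d(p, Tower 1) = max(2, 15) = 15
d(p, Tower 2) = max(4, 9) = 9
d(p, Tower 3) = max(10, 2) = 10
d(p, Tower 4) = max(17, 12) = 17
d(p, Tower 5) = max(6, 1) = 6
d(p, Tower 6) = max(11, 7) = 11
Minimum is at Tower 5.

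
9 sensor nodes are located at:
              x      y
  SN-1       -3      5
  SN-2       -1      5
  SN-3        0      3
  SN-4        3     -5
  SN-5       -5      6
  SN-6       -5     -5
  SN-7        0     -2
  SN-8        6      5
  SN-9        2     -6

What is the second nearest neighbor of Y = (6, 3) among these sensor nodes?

SN-3

Since √ is increasing, it suffices to compare squared distances:
d²(Y, SN-1) = (6−(-3))² + (3−5)² = 81 + 4 = 85
d²(Y, SN-2) = (6−(-1))² + (3−5)² = 49 + 4 = 53
d²(Y, SN-3) = (6−0)² + (3−3)² = 36 + 0 = 36
d²(Y, SN-4) = (6−3)² + (3−(-5))² = 9 + 64 = 73
d²(Y, SN-5) = (6−(-5))² + (3−6)² = 121 + 9 = 130
d²(Y, SN-6) = (6−(-5))² + (3−(-5))² = 121 + 64 = 185
d²(Y, SN-7) = (6−0)² + (3−(-2))² = 36 + 25 = 61
d²(Y, SN-8) = (6−6)² + (3−5)² = 0 + 4 = 4
d²(Y, SN-9) = (6−2)² + (3−(-6))² = 16 + 81 = 97
Sorted ascending: SN-8, SN-3, SN-2, … — the second-nearest is SN-3.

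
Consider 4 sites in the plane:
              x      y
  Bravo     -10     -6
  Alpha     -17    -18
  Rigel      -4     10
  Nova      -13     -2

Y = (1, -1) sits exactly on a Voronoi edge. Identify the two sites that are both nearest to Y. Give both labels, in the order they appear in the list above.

Squared distances from Y to each site:
d²(Y, Bravo) = (1−(-10))² + (-1−(-6))² = 121 + 25 = 146
d²(Y, Alpha) = (1−(-17))² + (-1−(-18))² = 324 + 289 = 613
d²(Y, Rigel) = (1−(-4))² + (-1−10)² = 25 + 121 = 146
d²(Y, Nova) = (1−(-13))² + (-1−(-2))² = 196 + 1 = 197
Y is equidistant from Bravo and Rigel (both at squared distance 146), and every other site is strictly farther — so Y lies on the Bravo–Rigel Voronoi edge.

Bravo and Rigel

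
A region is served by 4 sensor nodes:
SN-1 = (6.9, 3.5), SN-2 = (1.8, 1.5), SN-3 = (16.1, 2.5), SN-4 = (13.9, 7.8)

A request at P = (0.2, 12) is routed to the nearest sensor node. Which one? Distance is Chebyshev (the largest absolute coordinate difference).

d(P, SN-1) = max(6.7, 8.5) = 8.5
d(P, SN-2) = max(1.6, 10.5) = 10.5
d(P, SN-3) = max(15.9, 9.5) = 15.9
d(P, SN-4) = max(13.7, 4.2) = 13.7
SN-1 is nearest.

SN-1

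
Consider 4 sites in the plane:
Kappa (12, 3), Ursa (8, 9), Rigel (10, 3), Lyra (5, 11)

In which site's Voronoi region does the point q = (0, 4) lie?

Lyra

Compare squared distances (the ordering matches that of the actual distances):
d²(q, Kappa) = (0−12)² + (4−3)² = 144 + 1 = 145
d²(q, Ursa) = (0−8)² + (4−9)² = 64 + 25 = 89
d²(q, Rigel) = (0−10)² + (4−3)² = 100 + 1 = 101
d²(q, Lyra) = (0−5)² + (4−11)² = 25 + 49 = 74
Minimum is at Lyra.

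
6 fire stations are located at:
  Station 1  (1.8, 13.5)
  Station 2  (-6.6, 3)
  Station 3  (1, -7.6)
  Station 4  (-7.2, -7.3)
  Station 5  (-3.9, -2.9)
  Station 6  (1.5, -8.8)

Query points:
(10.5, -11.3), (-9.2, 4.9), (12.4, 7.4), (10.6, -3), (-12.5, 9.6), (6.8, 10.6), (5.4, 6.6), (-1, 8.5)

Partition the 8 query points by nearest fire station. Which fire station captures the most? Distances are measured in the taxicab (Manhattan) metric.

Station 1

(10.5, -11.3) — d to each: Station 1:33.5, Station 2:31.4, Station 3:13.2, Station 4:21.7, Station 5:22.8, Station 6:11.5 → nearest is Station 6
(-9.2, 4.9) — d to each: Station 1:19.6, Station 2:4.5, Station 3:22.7, Station 4:14.2, Station 5:13.1, Station 6:24.4 → nearest is Station 2
(12.4, 7.4) — d to each: Station 1:16.7, Station 2:23.4, Station 3:26.4, Station 4:34.3, Station 5:26.6, Station 6:27.1 → nearest is Station 1
(10.6, -3) — d to each: Station 1:25.3, Station 2:23.2, Station 3:14.2, Station 4:22.1, Station 5:14.6, Station 6:14.9 → nearest is Station 3
(-12.5, 9.6) — d to each: Station 1:18.2, Station 2:12.5, Station 3:30.7, Station 4:22.2, Station 5:21.1, Station 6:32.4 → nearest is Station 2
(6.8, 10.6) — d to each: Station 1:7.9, Station 2:21, Station 3:24, Station 4:31.9, Station 5:24.2, Station 6:24.7 → nearest is Station 1
(5.4, 6.6) — d to each: Station 1:10.5, Station 2:15.6, Station 3:18.6, Station 4:26.5, Station 5:18.8, Station 6:19.3 → nearest is Station 1
(-1, 8.5) — d to each: Station 1:7.8, Station 2:11.1, Station 3:18.1, Station 4:22, Station 5:14.3, Station 6:19.8 → nearest is Station 1
Tally — Station 1:4, Station 2:2, Station 3:1, Station 6:1. Station 1 captures the most (4).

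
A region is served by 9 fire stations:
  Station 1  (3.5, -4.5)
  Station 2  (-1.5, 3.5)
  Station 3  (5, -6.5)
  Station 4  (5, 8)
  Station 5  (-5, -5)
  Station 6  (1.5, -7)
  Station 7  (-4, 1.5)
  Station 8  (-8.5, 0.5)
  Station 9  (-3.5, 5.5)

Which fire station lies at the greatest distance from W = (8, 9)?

Station 5

Compare squared distances (the ordering matches that of the actual distances):
d²(W, Station 1) = (8−3.5)² + (9−(-4.5))² = 20.25 + 182.25 = 202.5
d²(W, Station 2) = (8−(-1.5))² + (9−3.5)² = 90.25 + 30.25 = 120.5
d²(W, Station 3) = (8−5)² + (9−(-6.5))² = 9 + 240.25 = 249.25
d²(W, Station 4) = (8−5)² + (9−8)² = 9 + 1 = 10
d²(W, Station 5) = (8−(-5))² + (9−(-5))² = 169 + 196 = 365
d²(W, Station 6) = (8−1.5)² + (9−(-7))² = 42.25 + 256 = 298.25
d²(W, Station 7) = (8−(-4))² + (9−1.5)² = 144 + 56.25 = 200.25
d²(W, Station 8) = (8−(-8.5))² + (9−0.5)² = 272.25 + 72.25 = 344.5
d²(W, Station 9) = (8−(-3.5))² + (9−5.5)² = 132.25 + 12.25 = 144.5
The largest is to Station 5.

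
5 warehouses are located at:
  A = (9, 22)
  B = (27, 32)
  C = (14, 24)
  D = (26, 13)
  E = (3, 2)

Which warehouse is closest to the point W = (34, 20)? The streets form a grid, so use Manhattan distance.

d(W,A) = |34−9| + |20−22| = 25 + 2 = 27
d(W,B) = |34−27| + |20−32| = 7 + 12 = 19
d(W,C) = |34−14| + |20−24| = 20 + 4 = 24
d(W,D) = |34−26| + |20−13| = 8 + 7 = 15
d(W,E) = |34−3| + |20−2| = 31 + 18 = 49
The smallest is to D, so W lies in the Voronoi region of D.

D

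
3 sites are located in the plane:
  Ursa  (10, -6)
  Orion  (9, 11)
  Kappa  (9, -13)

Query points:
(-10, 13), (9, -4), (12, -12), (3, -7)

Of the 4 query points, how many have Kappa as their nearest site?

(-10, 13) — d² to each: Ursa:761, Orion:365, Kappa:1037 → nearest is Orion
(9, -4) — d² to each: Ursa:5, Orion:225, Kappa:81 → nearest is Ursa
(12, -12) — d² to each: Ursa:40, Orion:538, Kappa:10 → nearest is Kappa
(3, -7) — d² to each: Ursa:50, Orion:360, Kappa:72 → nearest is Ursa
1 of the 4 points has Kappa as nearest.

1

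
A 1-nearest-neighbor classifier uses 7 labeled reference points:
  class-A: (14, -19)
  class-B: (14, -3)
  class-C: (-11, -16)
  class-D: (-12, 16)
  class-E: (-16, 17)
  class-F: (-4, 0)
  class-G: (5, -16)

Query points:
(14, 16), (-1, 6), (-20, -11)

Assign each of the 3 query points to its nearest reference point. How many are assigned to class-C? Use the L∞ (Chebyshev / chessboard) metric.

1

(14, 16) — d to each: class-A:35, class-B:19, class-C:32, class-D:26, class-E:30, class-F:18, class-G:32 → nearest is class-F
(-1, 6) — d to each: class-A:25, class-B:15, class-C:22, class-D:11, class-E:15, class-F:6, class-G:22 → nearest is class-F
(-20, -11) — d to each: class-A:34, class-B:34, class-C:9, class-D:27, class-E:28, class-F:16, class-G:25 → nearest is class-C
1 of the 3 points has class-C as nearest.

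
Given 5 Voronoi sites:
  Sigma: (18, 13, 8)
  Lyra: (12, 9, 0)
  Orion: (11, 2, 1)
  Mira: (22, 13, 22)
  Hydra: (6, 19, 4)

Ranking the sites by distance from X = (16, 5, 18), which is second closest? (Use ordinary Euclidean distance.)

Sigma

Squared Euclidean distances:
d²(X, Sigma) = 4 + 64 + 100 = 168
d²(X, Lyra) = 16 + 16 + 324 = 356
d²(X, Orion) = 25 + 9 + 289 = 323
d²(X, Mira) = 36 + 64 + 16 = 116
d²(X, Hydra) = 100 + 196 + 196 = 492
Sorted ascending: Mira, Sigma, Orion, … — the second-nearest is Sigma.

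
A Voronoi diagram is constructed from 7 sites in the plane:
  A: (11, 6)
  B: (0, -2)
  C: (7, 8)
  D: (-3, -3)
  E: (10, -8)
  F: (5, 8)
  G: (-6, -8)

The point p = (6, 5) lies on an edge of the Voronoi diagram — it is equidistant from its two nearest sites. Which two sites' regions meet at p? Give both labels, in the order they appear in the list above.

Squared distances from p to each site:
|pA|² = (6−11)² + (5−6)² = 25 + 1 = 26
|pB|² = (6−0)² + (5−(-2))² = 36 + 49 = 85
|pC|² = (6−7)² + (5−8)² = 1 + 9 = 10
|pD|² = (6−(-3))² + (5−(-3))² = 81 + 64 = 145
|pE|² = (6−10)² + (5−(-8))² = 16 + 169 = 185
|pF|² = (6−5)² + (5−8)² = 1 + 9 = 10
|pG|² = (6−(-6))² + (5−(-8))² = 144 + 169 = 313
p is equidistant from C and F (both at squared distance 10), and every other site is strictly farther — so p lies on the C–F Voronoi edge.

C and F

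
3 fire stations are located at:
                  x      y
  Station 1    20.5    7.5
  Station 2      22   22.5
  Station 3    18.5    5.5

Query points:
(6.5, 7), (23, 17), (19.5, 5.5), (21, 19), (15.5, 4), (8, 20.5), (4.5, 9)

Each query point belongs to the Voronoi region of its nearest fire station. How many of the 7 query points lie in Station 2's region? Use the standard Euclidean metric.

3

(6.5, 7) — d² to each: Station 1:196.25, Station 2:480.5, Station 3:146.25 → nearest is Station 3
(23, 17) — d² to each: Station 1:96.5, Station 2:31.25, Station 3:152.5 → nearest is Station 2
(19.5, 5.5) — d² to each: Station 1:5, Station 2:295.25, Station 3:1 → nearest is Station 3
(21, 19) — d² to each: Station 1:132.5, Station 2:13.25, Station 3:188.5 → nearest is Station 2
(15.5, 4) — d² to each: Station 1:37.25, Station 2:384.5, Station 3:11.25 → nearest is Station 3
(8, 20.5) — d² to each: Station 1:325.25, Station 2:200, Station 3:335.25 → nearest is Station 2
(4.5, 9) — d² to each: Station 1:258.25, Station 2:488.5, Station 3:208.25 → nearest is Station 3
3 of the 7 points have Station 2 as nearest.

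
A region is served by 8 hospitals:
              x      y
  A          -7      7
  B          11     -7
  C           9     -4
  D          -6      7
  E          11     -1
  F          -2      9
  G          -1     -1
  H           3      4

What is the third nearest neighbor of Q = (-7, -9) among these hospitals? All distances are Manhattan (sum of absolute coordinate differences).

D

d(Q,A) = |-7−(-7)| + |-9−7| = 0 + 16 = 16
d(Q,B) = |-7−11| + |-9−(-7)| = 18 + 2 = 20
d(Q,C) = |-7−9| + |-9−(-4)| = 16 + 5 = 21
d(Q,D) = |-7−(-6)| + |-9−7| = 1 + 16 = 17
d(Q,E) = |-7−11| + |-9−(-1)| = 18 + 8 = 26
d(Q,F) = |-7−(-2)| + |-9−9| = 5 + 18 = 23
d(Q,G) = |-7−(-1)| + |-9−(-1)| = 6 + 8 = 14
d(Q,H) = |-7−3| + |-9−4| = 10 + 13 = 23
Sorted ascending: G, A, D, B, … — the third-nearest is D.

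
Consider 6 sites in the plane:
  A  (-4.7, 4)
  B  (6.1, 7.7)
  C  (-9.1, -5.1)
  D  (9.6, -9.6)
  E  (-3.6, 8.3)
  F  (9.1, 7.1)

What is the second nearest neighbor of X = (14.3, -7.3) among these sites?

F

Compare squared distances (the ordering matches that of the actual distances):
|XA|² = (14.3−(-4.7))² + (-7.3−4)² = 361 + 127.69 = 488.69
|XB|² = (14.3−6.1)² + (-7.3−7.7)² = 67.24 + 225 = 292.24
|XC|² = (14.3−(-9.1))² + (-7.3−(-5.1))² = 547.56 + 4.84 = 552.4
|XD|² = (14.3−9.6)² + (-7.3−(-9.6))² = 22.09 + 5.29 = 27.38
|XE|² = (14.3−(-3.6))² + (-7.3−8.3)² = 320.41 + 243.36 = 563.77
|XF|² = (14.3−9.1)² + (-7.3−7.1)² = 27.04 + 207.36 = 234.4
Sorted ascending: D, F, B, … — the second-nearest is F.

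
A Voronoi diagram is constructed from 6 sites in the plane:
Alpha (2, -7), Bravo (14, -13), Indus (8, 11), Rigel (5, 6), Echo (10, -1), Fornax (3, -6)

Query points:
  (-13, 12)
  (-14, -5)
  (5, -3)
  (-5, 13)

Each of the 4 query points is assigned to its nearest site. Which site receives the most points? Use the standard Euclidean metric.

(-13, 12) — d² to each: Alpha:586, Bravo:1354, Indus:442, Rigel:360, Echo:698, Fornax:580 → nearest is Rigel
(-14, -5) — d² to each: Alpha:260, Bravo:848, Indus:740, Rigel:482, Echo:592, Fornax:290 → nearest is Alpha
(5, -3) — d² to each: Alpha:25, Bravo:181, Indus:205, Rigel:81, Echo:29, Fornax:13 → nearest is Fornax
(-5, 13) — d² to each: Alpha:449, Bravo:1037, Indus:173, Rigel:149, Echo:421, Fornax:425 → nearest is Rigel
Tally — Alpha:1, Rigel:2, Fornax:1. Rigel captures the most (2).

Rigel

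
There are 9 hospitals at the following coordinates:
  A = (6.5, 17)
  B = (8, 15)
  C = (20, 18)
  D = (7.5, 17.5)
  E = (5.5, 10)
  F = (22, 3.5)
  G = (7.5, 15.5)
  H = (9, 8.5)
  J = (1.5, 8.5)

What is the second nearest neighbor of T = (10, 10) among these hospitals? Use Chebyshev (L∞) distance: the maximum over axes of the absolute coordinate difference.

d(T,A) = max(3.5, 7) = 7
d(T,B) = max(2, 5) = 5
d(T,C) = max(10, 8) = 10
d(T,D) = max(2.5, 7.5) = 7.5
d(T,E) = max(4.5, 0) = 4.5
d(T,F) = max(12, 6.5) = 12
d(T,G) = max(2.5, 5.5) = 5.5
d(T,H) = max(1, 1.5) = 1.5
d(T,J) = max(8.5, 1.5) = 8.5
Sorted ascending: H, E, B, … — the second-nearest is E.

E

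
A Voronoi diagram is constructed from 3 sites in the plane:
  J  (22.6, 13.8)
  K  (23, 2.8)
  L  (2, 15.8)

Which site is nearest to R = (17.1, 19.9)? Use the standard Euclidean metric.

Since √ is increasing, it suffices to compare squared distances:
|RJ|² = (17.1−22.6)² + (19.9−13.8)² = 30.25 + 37.21 = 67.46
|RK|² = (17.1−23)² + (19.9−2.8)² = 34.81 + 292.41 = 327.22
|RL|² = (17.1−2)² + (19.9−15.8)² = 228.01 + 16.81 = 244.82
The smallest is to J, so R lies in the Voronoi region of J.

J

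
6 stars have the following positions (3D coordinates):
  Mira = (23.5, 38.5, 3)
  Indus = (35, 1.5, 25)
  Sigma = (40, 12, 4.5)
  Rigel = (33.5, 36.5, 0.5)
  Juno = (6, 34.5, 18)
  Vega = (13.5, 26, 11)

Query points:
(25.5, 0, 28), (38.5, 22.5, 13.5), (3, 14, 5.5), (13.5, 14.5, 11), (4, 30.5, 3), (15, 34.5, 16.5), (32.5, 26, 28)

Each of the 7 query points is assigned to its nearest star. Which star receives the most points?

Vega

(25.5, 0, 28) — d² to each: Mira:2111.25, Indus:101.5, Sigma:906.5, Rigel:2152.5, Juno:1670.5, Vega:1109 → nearest is Indus
(38.5, 22.5, 13.5) — d² to each: Mira:591.25, Indus:585.5, Sigma:193.5, Rigel:390, Juno:1220.5, Vega:643.5 → nearest is Sigma
(3, 14, 5.5) — d² to each: Mira:1026.75, Indus:1560.5, Sigma:1374, Rigel:1461.5, Juno:585.5, Vega:284.5 → nearest is Vega
(13.5, 14.5, 11) — d² to each: Mira:740, Indus:827.25, Sigma:750.75, Rigel:994.25, Juno:505.25, Vega:132.25 → nearest is Vega
(4, 30.5, 3) — d² to each: Mira:444.25, Indus:2286, Sigma:1640.5, Rigel:912.5, Juno:245, Vega:174.5 → nearest is Vega
(15, 34.5, 16.5) — d² to each: Mira:270.5, Indus:1561.25, Sigma:1275.25, Rigel:602.25, Juno:83.25, Vega:104.75 → nearest is Juno
(32.5, 26, 28) — d² to each: Mira:862.25, Indus:615.5, Sigma:804.5, Rigel:867.5, Juno:874.5, Vega:650 → nearest is Indus
Tally — Indus:2, Sigma:1, Juno:1, Vega:3. Vega captures the most (3).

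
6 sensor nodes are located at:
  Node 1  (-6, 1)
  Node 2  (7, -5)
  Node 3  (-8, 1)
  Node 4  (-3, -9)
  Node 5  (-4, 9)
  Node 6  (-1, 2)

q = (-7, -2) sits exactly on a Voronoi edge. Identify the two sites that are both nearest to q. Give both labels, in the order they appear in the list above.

Node 1 and Node 3

Squared distances from q to each site:
d²(q, Node 1) = 1 + 9 = 10
d²(q, Node 2) = 196 + 9 = 205
d²(q, Node 3) = 1 + 9 = 10
d²(q, Node 4) = 16 + 49 = 65
d²(q, Node 5) = 9 + 121 = 130
d²(q, Node 6) = 36 + 16 = 52
q is equidistant from Node 1 and Node 3 (both at squared distance 10), and every other site is strictly farther — so q lies on the Node 1–Node 3 Voronoi edge.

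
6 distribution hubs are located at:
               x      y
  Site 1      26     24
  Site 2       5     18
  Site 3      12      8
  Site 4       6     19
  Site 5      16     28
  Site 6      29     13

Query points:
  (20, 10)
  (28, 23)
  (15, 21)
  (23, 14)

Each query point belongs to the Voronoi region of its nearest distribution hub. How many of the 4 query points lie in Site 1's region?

(20, 10) — d² to each: Site 1:232, Site 2:289, Site 3:68, Site 4:277, Site 5:340, Site 6:90 → nearest is Site 3
(28, 23) — d² to each: Site 1:5, Site 2:554, Site 3:481, Site 4:500, Site 5:169, Site 6:101 → nearest is Site 1
(15, 21) — d² to each: Site 1:130, Site 2:109, Site 3:178, Site 4:85, Site 5:50, Site 6:260 → nearest is Site 5
(23, 14) — d² to each: Site 1:109, Site 2:340, Site 3:157, Site 4:314, Site 5:245, Site 6:37 → nearest is Site 6
1 of the 4 points has Site 1 as nearest.

1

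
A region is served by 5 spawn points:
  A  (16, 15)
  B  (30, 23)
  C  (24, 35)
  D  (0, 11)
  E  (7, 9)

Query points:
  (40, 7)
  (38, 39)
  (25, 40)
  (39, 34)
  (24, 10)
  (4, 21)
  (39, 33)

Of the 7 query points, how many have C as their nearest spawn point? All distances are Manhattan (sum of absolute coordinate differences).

(40, 7) — d to each: A:32, B:26, C:44, D:44, E:35 → nearest is B
(38, 39) — d to each: A:46, B:24, C:18, D:66, E:61 → nearest is C
(25, 40) — d to each: A:34, B:22, C:6, D:54, E:49 → nearest is C
(39, 34) — d to each: A:42, B:20, C:16, D:62, E:57 → nearest is C
(24, 10) — d to each: A:13, B:19, C:25, D:25, E:18 → nearest is A
(4, 21) — d to each: A:18, B:28, C:34, D:14, E:15 → nearest is D
(39, 33) — d to each: A:41, B:19, C:17, D:61, E:56 → nearest is C
4 of the 7 points have C as nearest.

4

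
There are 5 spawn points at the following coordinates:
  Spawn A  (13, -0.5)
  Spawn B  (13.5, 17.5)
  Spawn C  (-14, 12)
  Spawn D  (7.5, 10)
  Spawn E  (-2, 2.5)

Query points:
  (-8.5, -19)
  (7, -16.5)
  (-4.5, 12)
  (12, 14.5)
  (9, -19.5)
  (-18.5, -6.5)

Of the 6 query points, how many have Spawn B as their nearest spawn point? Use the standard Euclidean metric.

(-8.5, -19) — d² to each: Spawn A:804.5, Spawn B:1816.25, Spawn C:991.25, Spawn D:1097, Spawn E:504.5 → nearest is Spawn E
(7, -16.5) — d² to each: Spawn A:292, Spawn B:1198.25, Spawn C:1253.25, Spawn D:702.5, Spawn E:442 → nearest is Spawn A
(-4.5, 12) — d² to each: Spawn A:462.5, Spawn B:354.25, Spawn C:90.25, Spawn D:148, Spawn E:96.5 → nearest is Spawn C
(12, 14.5) — d² to each: Spawn A:226, Spawn B:11.25, Spawn C:682.25, Spawn D:40.5, Spawn E:340 → nearest is Spawn B
(9, -19.5) — d² to each: Spawn A:377, Spawn B:1389.25, Spawn C:1521.25, Spawn D:872.5, Spawn E:605 → nearest is Spawn A
(-18.5, -6.5) — d² to each: Spawn A:1028.25, Spawn B:1600, Spawn C:362.5, Spawn D:948.25, Spawn E:353.25 → nearest is Spawn E
1 of the 6 points has Spawn B as nearest.

1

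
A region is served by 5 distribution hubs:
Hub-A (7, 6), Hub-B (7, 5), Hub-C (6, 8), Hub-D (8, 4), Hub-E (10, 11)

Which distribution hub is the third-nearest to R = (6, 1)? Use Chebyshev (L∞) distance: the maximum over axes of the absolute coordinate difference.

Hub-A

d(R, Hub-A) = max(1, 5) = 5
d(R, Hub-B) = max(1, 4) = 4
d(R, Hub-C) = max(0, 7) = 7
d(R, Hub-D) = max(2, 3) = 3
d(R, Hub-E) = max(4, 10) = 10
Sorted ascending: Hub-D, Hub-B, Hub-A, Hub-C, … — the third-nearest is Hub-A.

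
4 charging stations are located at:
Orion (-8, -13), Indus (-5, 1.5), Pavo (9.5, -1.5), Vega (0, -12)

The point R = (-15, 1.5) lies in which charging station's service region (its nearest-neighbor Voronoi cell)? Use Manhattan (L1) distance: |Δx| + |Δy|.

d(R, Orion) = |-15−(-8)| + |1.5−(-13)| = 7 + 14.5 = 21.5
d(R, Indus) = |-15−(-5)| + |1.5−1.5| = 10 + 0 = 10
d(R, Pavo) = |-15−9.5| + |1.5−(-1.5)| = 24.5 + 3 = 27.5
d(R, Vega) = |-15−0| + |1.5−(-12)| = 15 + 13.5 = 28.5
Indus is nearest.

Indus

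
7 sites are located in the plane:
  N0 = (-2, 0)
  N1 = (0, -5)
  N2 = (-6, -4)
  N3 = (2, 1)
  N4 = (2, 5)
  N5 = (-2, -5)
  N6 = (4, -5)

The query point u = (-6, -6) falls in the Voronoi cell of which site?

N2

Since √ is increasing, it suffices to compare squared distances:
|uN0|² = (-6−(-2))² + (-6−0)² = 16 + 36 = 52
|uN1|² = (-6−0)² + (-6−(-5))² = 36 + 1 = 37
|uN2|² = (-6−(-6))² + (-6−(-4))² = 0 + 4 = 4
|uN3|² = (-6−2)² + (-6−1)² = 64 + 49 = 113
|uN4|² = (-6−2)² + (-6−5)² = 64 + 121 = 185
|uN5|² = (-6−(-2))² + (-6−(-5))² = 16 + 1 = 17
|uN6|² = (-6−4)² + (-6−(-5))² = 100 + 1 = 101
The smallest is to N2, so u lies in the Voronoi region of N2.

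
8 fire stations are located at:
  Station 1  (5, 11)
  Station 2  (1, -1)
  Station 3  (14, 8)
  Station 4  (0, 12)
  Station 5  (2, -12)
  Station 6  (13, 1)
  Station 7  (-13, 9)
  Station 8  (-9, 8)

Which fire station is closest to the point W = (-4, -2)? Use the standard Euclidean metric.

Station 2

Compare squared distances (the ordering matches that of the actual distances):
d²(W, Station 1) = (-4−5)² + (-2−11)² = 81 + 169 = 250
d²(W, Station 2) = (-4−1)² + (-2−(-1))² = 25 + 1 = 26
d²(W, Station 3) = (-4−14)² + (-2−8)² = 324 + 100 = 424
d²(W, Station 4) = (-4−0)² + (-2−12)² = 16 + 196 = 212
d²(W, Station 5) = (-4−2)² + (-2−(-12))² = 36 + 100 = 136
d²(W, Station 6) = (-4−13)² + (-2−1)² = 289 + 9 = 298
d²(W, Station 7) = (-4−(-13))² + (-2−9)² = 81 + 121 = 202
d²(W, Station 8) = (-4−(-9))² + (-2−8)² = 25 + 100 = 125
Station 2 is nearest.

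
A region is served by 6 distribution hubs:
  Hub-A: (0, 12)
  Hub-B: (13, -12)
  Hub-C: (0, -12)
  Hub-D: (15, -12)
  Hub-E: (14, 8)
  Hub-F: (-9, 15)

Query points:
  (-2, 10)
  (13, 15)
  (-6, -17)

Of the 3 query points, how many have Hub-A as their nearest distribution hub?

(-2, 10) — d² to each: Hub-A:8, Hub-B:709, Hub-C:488, Hub-D:773, Hub-E:260, Hub-F:74 → nearest is Hub-A
(13, 15) — d² to each: Hub-A:178, Hub-B:729, Hub-C:898, Hub-D:733, Hub-E:50, Hub-F:484 → nearest is Hub-E
(-6, -17) — d² to each: Hub-A:877, Hub-B:386, Hub-C:61, Hub-D:466, Hub-E:1025, Hub-F:1033 → nearest is Hub-C
1 of the 3 points has Hub-A as nearest.

1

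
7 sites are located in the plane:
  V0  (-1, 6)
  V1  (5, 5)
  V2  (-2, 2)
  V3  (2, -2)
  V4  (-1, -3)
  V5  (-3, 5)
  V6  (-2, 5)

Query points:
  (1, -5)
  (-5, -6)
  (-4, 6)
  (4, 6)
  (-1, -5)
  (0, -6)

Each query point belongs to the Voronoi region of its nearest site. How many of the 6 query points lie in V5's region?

1

(1, -5) — d² to each: V0:125, V1:116, V2:58, V3:10, V4:8, V5:116, V6:109 → nearest is V4
(-5, -6) — d² to each: V0:160, V1:221, V2:73, V3:65, V4:25, V5:125, V6:130 → nearest is V4
(-4, 6) — d² to each: V0:9, V1:82, V2:20, V3:100, V4:90, V5:2, V6:5 → nearest is V5
(4, 6) — d² to each: V0:25, V1:2, V2:52, V3:68, V4:106, V5:50, V6:37 → nearest is V1
(-1, -5) — d² to each: V0:121, V1:136, V2:50, V3:18, V4:4, V5:104, V6:101 → nearest is V4
(0, -6) — d² to each: V0:145, V1:146, V2:68, V3:20, V4:10, V5:130, V6:125 → nearest is V4
1 of the 6 points has V5 as nearest.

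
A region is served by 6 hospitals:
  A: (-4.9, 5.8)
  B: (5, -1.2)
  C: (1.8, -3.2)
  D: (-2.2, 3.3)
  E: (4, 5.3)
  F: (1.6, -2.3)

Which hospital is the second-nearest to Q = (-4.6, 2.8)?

Compare squared distances (the ordering matches that of the actual distances):
|QA|² = (-4.6−(-4.9))² + (2.8−5.8)² = 0.09 + 9 = 9.09
|QB|² = (-4.6−5)² + (2.8−(-1.2))² = 92.16 + 16 = 108.16
|QC|² = (-4.6−1.8)² + (2.8−(-3.2))² = 40.96 + 36 = 76.96
|QD|² = (-4.6−(-2.2))² + (2.8−3.3)² = 5.76 + 0.25 = 6.01
|QE|² = (-4.6−4)² + (2.8−5.3)² = 73.96 + 6.25 = 80.21
|QF|² = (-4.6−1.6)² + (2.8−(-2.3))² = 38.44 + 26.01 = 64.45
Sorted ascending: D, A, F, … — the second-nearest is A.

A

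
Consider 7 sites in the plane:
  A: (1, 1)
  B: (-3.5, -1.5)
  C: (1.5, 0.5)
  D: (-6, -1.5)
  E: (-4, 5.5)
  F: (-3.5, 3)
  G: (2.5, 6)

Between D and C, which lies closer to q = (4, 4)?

Compare squared distances:
|qD|² = (4−(-6))² + (4−(-1.5))² = 100 + 30.25 = 130.25
|qC|² = (4−1.5)² + (4−0.5)² = 6.25 + 12.25 = 18.5
130.25 > 18.5, so C is closer.

C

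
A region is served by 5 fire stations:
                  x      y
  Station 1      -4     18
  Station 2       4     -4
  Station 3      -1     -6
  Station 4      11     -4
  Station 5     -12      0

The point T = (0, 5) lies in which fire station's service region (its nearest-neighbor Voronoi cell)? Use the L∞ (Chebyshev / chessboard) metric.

Station 2

d(T, Station 1) = max(4, 13) = 13
d(T, Station 2) = max(4, 9) = 9
d(T, Station 3) = max(1, 11) = 11
d(T, Station 4) = max(11, 9) = 11
d(T, Station 5) = max(12, 5) = 12
Station 2 is nearest.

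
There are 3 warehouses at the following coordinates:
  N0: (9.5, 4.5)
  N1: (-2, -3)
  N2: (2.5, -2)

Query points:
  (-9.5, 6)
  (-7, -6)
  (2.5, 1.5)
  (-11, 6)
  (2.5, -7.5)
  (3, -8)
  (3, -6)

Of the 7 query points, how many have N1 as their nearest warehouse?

3

(-9.5, 6) — d² to each: N0:363.25, N1:137.25, N2:208 → nearest is N1
(-7, -6) — d² to each: N0:382.5, N1:34, N2:106.25 → nearest is N1
(2.5, 1.5) — d² to each: N0:58, N1:40.5, N2:12.25 → nearest is N2
(-11, 6) — d² to each: N0:422.5, N1:162, N2:246.25 → nearest is N1
(2.5, -7.5) — d² to each: N0:193, N1:40.5, N2:30.25 → nearest is N2
(3, -8) — d² to each: N0:198.5, N1:50, N2:36.25 → nearest is N2
(3, -6) — d² to each: N0:152.5, N1:34, N2:16.25 → nearest is N2
3 of the 7 points have N1 as nearest.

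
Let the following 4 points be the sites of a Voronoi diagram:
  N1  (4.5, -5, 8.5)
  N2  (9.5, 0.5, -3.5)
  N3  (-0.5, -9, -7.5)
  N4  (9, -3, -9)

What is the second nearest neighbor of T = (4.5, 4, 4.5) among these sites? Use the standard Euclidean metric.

N2

Squared Euclidean distances:
|TN1|² = (4.5−4.5)² + (4−(-5))² + (4.5−8.5)² = 0 + 81 + 16 = 97
|TN2|² = (4.5−9.5)² + (4−0.5)² + (4.5−(-3.5))² = 25 + 12.25 + 64 = 101.25
|TN3|² = (4.5−(-0.5))² + (4−(-9))² + (4.5−(-7.5))² = 25 + 169 + 144 = 338
|TN4|² = (4.5−9)² + (4−(-3))² + (4.5−(-9))² = 20.25 + 49 + 182.25 = 251.5
Sorted ascending: N1, N2, N4, … — the second-nearest is N2.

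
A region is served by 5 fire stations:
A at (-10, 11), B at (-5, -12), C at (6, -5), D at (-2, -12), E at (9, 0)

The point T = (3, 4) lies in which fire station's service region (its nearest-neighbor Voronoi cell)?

E

Squared Euclidean distances:
|TA|² = 169 + 49 = 218
|TB|² = 64 + 256 = 320
|TC|² = 9 + 81 = 90
|TD|² = 25 + 256 = 281
|TE|² = 36 + 16 = 52
E is nearest.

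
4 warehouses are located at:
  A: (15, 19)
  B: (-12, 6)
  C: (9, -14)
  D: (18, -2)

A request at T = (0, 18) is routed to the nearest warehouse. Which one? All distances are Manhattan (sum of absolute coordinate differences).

d(T,A) = |0−15| + |18−19| = 15 + 1 = 16
d(T,B) = |0−(-12)| + |18−6| = 12 + 12 = 24
d(T,C) = |0−9| + |18−(-14)| = 9 + 32 = 41
d(T,D) = |0−18| + |18−(-2)| = 18 + 20 = 38
The smallest is to A, so T lies in the Voronoi region of A.

A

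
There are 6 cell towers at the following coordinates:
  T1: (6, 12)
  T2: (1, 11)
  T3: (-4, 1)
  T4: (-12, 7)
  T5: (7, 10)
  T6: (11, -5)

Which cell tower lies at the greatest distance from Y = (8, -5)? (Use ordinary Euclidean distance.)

T4

Squared Euclidean distances:
|YT1|² = 4 + 289 = 293
|YT2|² = 49 + 256 = 305
|YT3|² = 144 + 36 = 180
|YT4|² = 400 + 144 = 544
|YT5|² = 1 + 225 = 226
|YT6|² = 9 + 0 = 9
The largest is to T4.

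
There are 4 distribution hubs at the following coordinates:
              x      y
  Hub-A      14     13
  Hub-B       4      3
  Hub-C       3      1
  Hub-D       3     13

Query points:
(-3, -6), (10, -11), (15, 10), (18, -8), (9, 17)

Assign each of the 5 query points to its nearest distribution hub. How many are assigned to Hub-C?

(-3, -6) — d² to each: Hub-A:650, Hub-B:130, Hub-C:85, Hub-D:397 → nearest is Hub-C
(10, -11) — d² to each: Hub-A:592, Hub-B:232, Hub-C:193, Hub-D:625 → nearest is Hub-C
(15, 10) — d² to each: Hub-A:10, Hub-B:170, Hub-C:225, Hub-D:153 → nearest is Hub-A
(18, -8) — d² to each: Hub-A:457, Hub-B:317, Hub-C:306, Hub-D:666 → nearest is Hub-C
(9, 17) — d² to each: Hub-A:41, Hub-B:221, Hub-C:292, Hub-D:52 → nearest is Hub-A
3 of the 5 points have Hub-C as nearest.

3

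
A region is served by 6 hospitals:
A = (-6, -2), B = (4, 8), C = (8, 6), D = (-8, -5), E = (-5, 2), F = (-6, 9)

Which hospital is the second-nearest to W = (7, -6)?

Compare squared distances (the ordering matches that of the actual distances):
|WA|² = 169 + 16 = 185
|WB|² = 9 + 196 = 205
|WC|² = 1 + 144 = 145
|WD|² = 225 + 1 = 226
|WE|² = 144 + 64 = 208
|WF|² = 169 + 225 = 394
Sorted ascending: C, A, B, … — the second-nearest is A.

A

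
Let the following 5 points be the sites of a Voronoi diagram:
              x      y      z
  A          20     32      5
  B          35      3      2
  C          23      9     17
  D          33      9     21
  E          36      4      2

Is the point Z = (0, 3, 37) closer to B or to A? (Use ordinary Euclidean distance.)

Compare squared distances:
|ZB|² = (0−35)² + (3−3)² + (37−2)² = 1225 + 0 + 1225 = 2450
|ZA|² = (0−20)² + (3−32)² + (37−5)² = 400 + 841 + 1024 = 2265
2450 > 2265, so A is closer.

A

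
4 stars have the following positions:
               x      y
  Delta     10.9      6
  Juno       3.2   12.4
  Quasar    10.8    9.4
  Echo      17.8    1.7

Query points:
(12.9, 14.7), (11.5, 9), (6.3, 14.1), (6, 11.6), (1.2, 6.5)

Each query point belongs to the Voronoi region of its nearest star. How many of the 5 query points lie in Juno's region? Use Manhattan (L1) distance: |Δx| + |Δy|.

(12.9, 14.7) — d to each: Delta:10.7, Juno:12, Quasar:7.4, Echo:17.9 → nearest is Quasar
(11.5, 9) — d to each: Delta:3.6, Juno:11.7, Quasar:1.1, Echo:13.6 → nearest is Quasar
(6.3, 14.1) — d to each: Delta:12.7, Juno:4.8, Quasar:9.2, Echo:23.9 → nearest is Juno
(6, 11.6) — d to each: Delta:10.5, Juno:3.6, Quasar:7, Echo:21.7 → nearest is Juno
(1.2, 6.5) — d to each: Delta:10.2, Juno:7.9, Quasar:12.5, Echo:21.4 → nearest is Juno
3 of the 5 points have Juno as nearest.

3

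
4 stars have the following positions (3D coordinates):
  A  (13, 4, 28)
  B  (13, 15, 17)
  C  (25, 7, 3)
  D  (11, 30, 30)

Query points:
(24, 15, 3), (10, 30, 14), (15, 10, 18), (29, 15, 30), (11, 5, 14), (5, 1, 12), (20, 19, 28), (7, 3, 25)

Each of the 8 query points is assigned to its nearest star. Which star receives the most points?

(24, 15, 3) — d² to each: A:867, B:317, C:65, D:1123 → nearest is C
(10, 30, 14) — d² to each: A:881, B:243, C:875, D:257 → nearest is B
(15, 10, 18) — d² to each: A:140, B:30, C:334, D:560 → nearest is B
(29, 15, 30) — d² to each: A:381, B:425, C:809, D:549 → nearest is A
(11, 5, 14) — d² to each: A:201, B:113, C:321, D:881 → nearest is B
(5, 1, 12) — d² to each: A:329, B:285, C:517, D:1201 → nearest is B
(20, 19, 28) — d² to each: A:274, B:186, C:794, D:206 → nearest is B
(7, 3, 25) — d² to each: A:46, B:244, C:824, D:770 → nearest is A
Tally — A:2, B:5, C:1. B captures the most (5).

B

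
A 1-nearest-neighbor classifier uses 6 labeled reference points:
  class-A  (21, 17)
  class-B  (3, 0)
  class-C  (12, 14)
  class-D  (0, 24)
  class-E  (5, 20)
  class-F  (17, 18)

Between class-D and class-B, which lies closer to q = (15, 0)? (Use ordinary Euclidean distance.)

class-B

Compare squared distances:
d²(q, class-D) = (15−0)² + (0−24)² = 225 + 576 = 801
d²(q, class-B) = (15−3)² + (0−0)² = 144 + 0 = 144
801 > 144, so class-B is closer.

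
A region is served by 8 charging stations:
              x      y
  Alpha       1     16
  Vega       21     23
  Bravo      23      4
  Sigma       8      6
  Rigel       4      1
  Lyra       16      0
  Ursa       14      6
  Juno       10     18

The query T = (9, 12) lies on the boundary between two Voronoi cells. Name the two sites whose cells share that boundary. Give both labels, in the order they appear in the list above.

Sigma and Juno

Squared distances from T to each site:
d²(T, Alpha) = 64 + 16 = 80
d²(T, Vega) = 144 + 121 = 265
d²(T, Bravo) = 196 + 64 = 260
d²(T, Sigma) = 1 + 36 = 37
d²(T, Rigel) = 25 + 121 = 146
d²(T, Lyra) = 49 + 144 = 193
d²(T, Ursa) = 25 + 36 = 61
d²(T, Juno) = 1 + 36 = 37
T is equidistant from Sigma and Juno (both at squared distance 37), and every other site is strictly farther — so T lies on the Sigma–Juno Voronoi edge.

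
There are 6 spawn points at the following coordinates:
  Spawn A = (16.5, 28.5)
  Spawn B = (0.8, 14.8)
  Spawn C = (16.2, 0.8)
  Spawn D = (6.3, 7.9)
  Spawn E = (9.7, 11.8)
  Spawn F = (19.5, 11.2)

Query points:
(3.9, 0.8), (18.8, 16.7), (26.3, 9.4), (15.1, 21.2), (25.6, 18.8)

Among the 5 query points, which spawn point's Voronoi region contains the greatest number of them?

(3.9, 0.8) — d² to each: Spawn A:926.05, Spawn B:205.61, Spawn C:151.29, Spawn D:56.17, Spawn E:154.64, Spawn F:351.52 → nearest is Spawn D
(18.8, 16.7) — d² to each: Spawn A:144.53, Spawn B:327.61, Spawn C:259.57, Spawn D:233.69, Spawn E:106.82, Spawn F:30.74 → nearest is Spawn F
(26.3, 9.4) — d² to each: Spawn A:460.85, Spawn B:679.41, Spawn C:175.97, Spawn D:402.25, Spawn E:281.32, Spawn F:49.48 → nearest is Spawn F
(15.1, 21.2) — d² to each: Spawn A:55.25, Spawn B:245.45, Spawn C:417.37, Spawn D:254.33, Spawn E:117.52, Spawn F:119.36 → nearest is Spawn A
(25.6, 18.8) — d² to each: Spawn A:176.9, Spawn B:631.04, Spawn C:412.36, Spawn D:491.3, Spawn E:301.81, Spawn F:94.97 → nearest is Spawn F
Tally — Spawn A:1, Spawn D:1, Spawn F:3. Spawn F captures the most (3).

Spawn F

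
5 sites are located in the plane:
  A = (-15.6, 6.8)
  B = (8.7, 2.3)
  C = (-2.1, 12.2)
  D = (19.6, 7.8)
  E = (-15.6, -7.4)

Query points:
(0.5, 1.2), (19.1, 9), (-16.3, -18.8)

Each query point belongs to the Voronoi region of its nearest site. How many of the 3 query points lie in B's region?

1

(0.5, 1.2) — d² to each: A:290.57, B:68.45, C:127.76, D:408.37, E:333.17 → nearest is B
(19.1, 9) — d² to each: A:1208.93, B:153.05, C:459.68, D:1.69, E:1473.05 → nearest is D
(-16.3, -18.8) — d² to each: A:655.85, B:1070.21, C:1162.64, D:1996.37, E:130.45 → nearest is E
1 of the 3 points has B as nearest.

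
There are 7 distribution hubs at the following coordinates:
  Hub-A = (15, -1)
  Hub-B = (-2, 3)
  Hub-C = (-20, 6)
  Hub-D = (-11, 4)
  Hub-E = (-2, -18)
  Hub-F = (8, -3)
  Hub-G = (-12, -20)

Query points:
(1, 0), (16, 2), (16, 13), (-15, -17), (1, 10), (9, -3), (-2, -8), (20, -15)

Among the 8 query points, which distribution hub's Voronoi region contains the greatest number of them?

Hub-A

(1, 0) — d² to each: Hub-A:197, Hub-B:18, Hub-C:477, Hub-D:160, Hub-E:333, Hub-F:58, Hub-G:569 → nearest is Hub-B
(16, 2) — d² to each: Hub-A:10, Hub-B:325, Hub-C:1312, Hub-D:733, Hub-E:724, Hub-F:89, Hub-G:1268 → nearest is Hub-A
(16, 13) — d² to each: Hub-A:197, Hub-B:424, Hub-C:1345, Hub-D:810, Hub-E:1285, Hub-F:320, Hub-G:1873 → nearest is Hub-A
(-15, -17) — d² to each: Hub-A:1156, Hub-B:569, Hub-C:554, Hub-D:457, Hub-E:170, Hub-F:725, Hub-G:18 → nearest is Hub-G
(1, 10) — d² to each: Hub-A:317, Hub-B:58, Hub-C:457, Hub-D:180, Hub-E:793, Hub-F:218, Hub-G:1069 → nearest is Hub-B
(9, -3) — d² to each: Hub-A:40, Hub-B:157, Hub-C:922, Hub-D:449, Hub-E:346, Hub-F:1, Hub-G:730 → nearest is Hub-F
(-2, -8) — d² to each: Hub-A:338, Hub-B:121, Hub-C:520, Hub-D:225, Hub-E:100, Hub-F:125, Hub-G:244 → nearest is Hub-E
(20, -15) — d² to each: Hub-A:221, Hub-B:808, Hub-C:2041, Hub-D:1322, Hub-E:493, Hub-F:288, Hub-G:1049 → nearest is Hub-A
Tally — Hub-A:3, Hub-B:2, Hub-E:1, Hub-F:1, Hub-G:1. Hub-A captures the most (3).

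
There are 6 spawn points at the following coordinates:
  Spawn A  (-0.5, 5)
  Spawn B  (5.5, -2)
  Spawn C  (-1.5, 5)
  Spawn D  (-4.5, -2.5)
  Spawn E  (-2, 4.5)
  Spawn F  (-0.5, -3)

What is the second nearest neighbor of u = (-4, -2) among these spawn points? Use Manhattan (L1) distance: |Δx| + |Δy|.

Spawn F

d(u, Spawn A) = 3.5 + 7 = 10.5
d(u, Spawn B) = 9.5 + 0 = 9.5
d(u, Spawn C) = 2.5 + 7 = 9.5
d(u, Spawn D) = 0.5 + 0.5 = 1
d(u, Spawn E) = 2 + 6.5 = 8.5
d(u, Spawn F) = 3.5 + 1 = 4.5
Sorted ascending: Spawn D, Spawn F, Spawn E, … — the second-nearest is Spawn F.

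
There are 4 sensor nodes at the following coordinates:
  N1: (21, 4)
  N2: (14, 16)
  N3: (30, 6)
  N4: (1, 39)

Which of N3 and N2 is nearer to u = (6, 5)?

N2

Compare squared distances:
|uN3|² = (6−30)² + (5−6)² = 576 + 1 = 577
|uN2|² = (6−14)² + (5−16)² = 64 + 121 = 185
577 > 185, so N2 is closer.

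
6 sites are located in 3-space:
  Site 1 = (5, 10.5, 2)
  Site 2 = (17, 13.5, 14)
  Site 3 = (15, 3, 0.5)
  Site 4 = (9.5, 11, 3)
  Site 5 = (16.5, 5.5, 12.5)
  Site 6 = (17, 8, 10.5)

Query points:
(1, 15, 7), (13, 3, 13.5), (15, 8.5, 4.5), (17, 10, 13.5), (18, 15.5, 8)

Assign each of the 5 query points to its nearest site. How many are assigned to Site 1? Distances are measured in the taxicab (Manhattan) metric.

1

(1, 15, 7) — d to each: Site 1:13.5, Site 2:24.5, Site 3:32.5, Site 4:16.5, Site 5:30.5, Site 6:26.5 → nearest is Site 1
(13, 3, 13.5) — d to each: Site 1:27, Site 2:15, Site 3:15, Site 4:22, Site 5:7, Site 6:12 → nearest is Site 5
(15, 8.5, 4.5) — d to each: Site 1:14.5, Site 2:16.5, Site 3:9.5, Site 4:9.5, Site 5:12.5, Site 6:8.5 → nearest is Site 6
(17, 10, 13.5) — d to each: Site 1:24, Site 2:4, Site 3:22, Site 4:19, Site 5:6, Site 6:5 → nearest is Site 2
(18, 15.5, 8) — d to each: Site 1:24, Site 2:9, Site 3:23, Site 4:18, Site 5:16, Site 6:11 → nearest is Site 2
1 of the 5 points has Site 1 as nearest.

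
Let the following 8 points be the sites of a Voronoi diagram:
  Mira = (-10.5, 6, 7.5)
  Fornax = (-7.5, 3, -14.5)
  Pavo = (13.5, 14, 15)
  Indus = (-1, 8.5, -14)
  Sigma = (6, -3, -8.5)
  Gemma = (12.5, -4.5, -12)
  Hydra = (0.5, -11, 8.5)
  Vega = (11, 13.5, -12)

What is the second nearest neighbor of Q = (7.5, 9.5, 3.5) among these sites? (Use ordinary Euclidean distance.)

Compare squared distances (the ordering matches that of the actual distances):
d²(Q, Mira) = 324 + 12.25 + 16 = 352.25
d²(Q, Fornax) = 225 + 42.25 + 324 = 591.25
d²(Q, Pavo) = 36 + 20.25 + 132.25 = 188.5
d²(Q, Indus) = 72.25 + 1 + 306.25 = 379.5
d²(Q, Sigma) = 2.25 + 156.25 + 144 = 302.5
d²(Q, Gemma) = 25 + 196 + 240.25 = 461.25
d²(Q, Hydra) = 49 + 420.25 + 25 = 494.25
d²(Q, Vega) = 12.25 + 16 + 240.25 = 268.5
Sorted ascending: Pavo, Vega, Sigma, … — the second-nearest is Vega.

Vega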